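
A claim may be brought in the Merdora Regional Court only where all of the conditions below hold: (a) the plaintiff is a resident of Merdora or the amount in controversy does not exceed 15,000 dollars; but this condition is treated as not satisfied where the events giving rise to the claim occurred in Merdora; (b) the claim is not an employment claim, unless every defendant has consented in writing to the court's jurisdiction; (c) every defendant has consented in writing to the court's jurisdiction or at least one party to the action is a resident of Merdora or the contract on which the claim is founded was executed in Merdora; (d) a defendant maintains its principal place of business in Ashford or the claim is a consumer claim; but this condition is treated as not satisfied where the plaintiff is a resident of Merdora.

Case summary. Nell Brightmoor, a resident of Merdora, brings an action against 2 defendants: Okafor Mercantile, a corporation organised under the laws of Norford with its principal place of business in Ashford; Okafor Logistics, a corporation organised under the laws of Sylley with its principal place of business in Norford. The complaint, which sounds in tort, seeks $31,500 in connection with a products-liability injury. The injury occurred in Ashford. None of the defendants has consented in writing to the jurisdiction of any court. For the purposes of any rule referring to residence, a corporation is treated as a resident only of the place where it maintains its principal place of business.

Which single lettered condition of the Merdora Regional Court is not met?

(d)

The Merdora Regional Court:
  (a) The plaintiff resides in Merdora, which satisfies one of the alternatives. The carve-out does not apply: the operative events occurred in Ashford, not Merdora. Condition met.
  (b) The claim is a tort claim, not an employment claim. Met.
  (c) Nell Brightmoor resides in Merdora, which satisfies one of the alternatives. Condition met.
  (d) Okafor Mercantile has its principal place of business in Ashford, so one alternative holds. But the plaintiff resides in Merdora, triggering the carve-out and defeating this condition. Not satisfied.
Only condition (d) fails.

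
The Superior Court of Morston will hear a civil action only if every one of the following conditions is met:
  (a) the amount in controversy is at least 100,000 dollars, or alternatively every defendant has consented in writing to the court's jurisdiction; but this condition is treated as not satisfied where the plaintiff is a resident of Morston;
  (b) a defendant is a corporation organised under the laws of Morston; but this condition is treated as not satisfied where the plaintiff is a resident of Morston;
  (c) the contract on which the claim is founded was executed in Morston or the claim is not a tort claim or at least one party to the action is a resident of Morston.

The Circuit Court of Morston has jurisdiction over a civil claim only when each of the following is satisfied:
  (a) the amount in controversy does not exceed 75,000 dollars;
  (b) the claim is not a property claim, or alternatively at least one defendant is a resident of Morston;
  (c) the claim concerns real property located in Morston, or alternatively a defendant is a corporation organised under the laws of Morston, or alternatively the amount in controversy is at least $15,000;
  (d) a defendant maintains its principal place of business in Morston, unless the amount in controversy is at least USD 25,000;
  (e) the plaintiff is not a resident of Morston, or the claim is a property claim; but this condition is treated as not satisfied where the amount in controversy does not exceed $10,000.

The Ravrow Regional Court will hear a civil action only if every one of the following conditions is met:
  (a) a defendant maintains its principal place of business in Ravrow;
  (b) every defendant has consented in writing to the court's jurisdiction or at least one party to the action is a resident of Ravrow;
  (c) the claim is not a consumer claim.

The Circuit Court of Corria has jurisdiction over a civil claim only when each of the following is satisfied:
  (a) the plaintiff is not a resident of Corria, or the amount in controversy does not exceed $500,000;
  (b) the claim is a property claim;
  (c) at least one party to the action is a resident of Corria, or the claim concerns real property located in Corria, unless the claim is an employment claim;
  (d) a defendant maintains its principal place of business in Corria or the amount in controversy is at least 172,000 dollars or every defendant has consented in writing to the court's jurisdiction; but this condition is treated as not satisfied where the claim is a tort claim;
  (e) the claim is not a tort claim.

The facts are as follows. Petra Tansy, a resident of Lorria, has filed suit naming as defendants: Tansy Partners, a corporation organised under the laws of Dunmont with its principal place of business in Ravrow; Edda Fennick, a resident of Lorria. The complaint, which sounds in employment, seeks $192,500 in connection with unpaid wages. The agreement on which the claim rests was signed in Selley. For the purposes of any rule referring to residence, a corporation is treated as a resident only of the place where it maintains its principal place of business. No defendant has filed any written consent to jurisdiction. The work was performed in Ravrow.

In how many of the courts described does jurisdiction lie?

The Superior Court of Morston:
  (a) The amount in controversy is $192,500, which meets the 100,000 dollars floor — that alternative is enough. The carve-out does not apply: the plaintiff resides in Lorria, not Morston. Met.
  (b) The corporate defendant(s) are organised in Dunmont, not Morston. Condition not met.
  (c) The claim is an employment claim, not a tort claim, which satisfies one of the alternatives. Satisfied.
  → No jurisdiction.
The Circuit Court of Morston:
  (a) The amount in controversy is 192,500 dollars, above the 75,000 dollars ceiling. Not met.
  (b) The claim is an employment claim, not a property claim — that alternative is enough. Met.
  (c) The amount in controversy is $192,500, which meets the USD 15,000 floor — that alternative is enough. Satisfied.
  (d) The corporate defendant(s) have their principal place of business in Ravrow, not Morston. The proviso rescues it, though: the amount in controversy is 192,500 dollars, which meets the USD 25,000 floor. Met.
  (e) The plaintiff resides in Lorria, which is not Morston, so this disjunct is met. The carve-out does not apply: the amount in controversy is USD 192,500, above the $10,000 ceiling. Met.
  → Not every requirement is met — no jurisdiction.
The Ravrow Regional Court:
  (a) Tansy Partners has its principal place of business in Ravrow. Satisfied.
  (b) Tansy Partners resides in Ravrow, so this disjunct is met. Condition met.
  (c) The claim is an employment claim, not a consumer claim. Satisfied.
  → Every requirement is satisfied — jurisdiction.
The Circuit Court of Corria:
  (a) The plaintiff resides in Lorria, which is not Corria, so this disjunct is met. Condition met.
  (b) The claim is an employment claim, not a property claim. Condition not met.
  (c) No party resides in Corria; the claim does not concern real property — none of the alternatives is met. However, the claim is an employment claim, so the 'unless' proviso supplies this condition. Satisfied.
  (d) The amount in controversy is 192,500 dollars, which meets the $172,000 floor — that alternative is enough. The exception is not triggered, since the claim is an employment claim, not a tort claim. Met.
  (e) The claim is an employment claim, not a tort claim. Met.
  → No jurisdiction.
Courts with jurisdiction: the Ravrow Regional Court — 1 in total.

1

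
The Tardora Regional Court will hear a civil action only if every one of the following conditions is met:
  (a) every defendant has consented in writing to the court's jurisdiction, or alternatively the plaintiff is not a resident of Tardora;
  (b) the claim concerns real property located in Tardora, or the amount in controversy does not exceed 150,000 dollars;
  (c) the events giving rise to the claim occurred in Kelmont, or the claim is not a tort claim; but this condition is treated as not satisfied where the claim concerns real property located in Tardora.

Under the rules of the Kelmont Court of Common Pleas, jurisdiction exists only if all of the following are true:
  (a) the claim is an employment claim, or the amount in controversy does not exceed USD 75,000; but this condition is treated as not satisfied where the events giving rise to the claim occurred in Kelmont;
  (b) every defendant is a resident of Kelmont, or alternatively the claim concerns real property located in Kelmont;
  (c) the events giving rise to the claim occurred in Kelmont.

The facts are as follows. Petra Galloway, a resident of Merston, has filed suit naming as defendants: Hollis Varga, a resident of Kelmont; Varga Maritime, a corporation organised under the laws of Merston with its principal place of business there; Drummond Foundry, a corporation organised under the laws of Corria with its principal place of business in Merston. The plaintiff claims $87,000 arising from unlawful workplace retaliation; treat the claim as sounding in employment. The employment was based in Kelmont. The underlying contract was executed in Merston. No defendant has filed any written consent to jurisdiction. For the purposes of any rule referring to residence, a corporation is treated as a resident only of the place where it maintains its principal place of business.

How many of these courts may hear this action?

The Tardora Regional Court:
  (a) The plaintiff resides in Merston, which is not Tardora, which satisfies one of the alternatives. Satisfied.
  (b) The amount in controversy is $87,000, within the $150,000 ceiling, which satisfies one of the alternatives. Met.
  (c) The operative events occurred in Kelmont, which satisfies one of the alternatives. The exception is not triggered, since the claim does not concern real property. Condition met.
  → The court has jurisdiction.
The Kelmont Court of Common Pleas:
  (a) The claim is an employment claim, so one alternative holds. However, the operative events occurred in Kelmont, which falls within the stated exception and so defeats the condition. Not satisfied.
  (b) The defendants reside as follows — Hollis Varga in Kelmont, Varga Maritime in Merston, Drummond Foundry in Merston — not all in Kelmont; the claim does not concern real property — every alternative fails. Not met.
  (c) The operative events occurred in Kelmont. Condition met.
  → At least one condition fails; no jurisdiction.
Courts with jurisdiction: the Tardora Regional Court — 1 in total.

1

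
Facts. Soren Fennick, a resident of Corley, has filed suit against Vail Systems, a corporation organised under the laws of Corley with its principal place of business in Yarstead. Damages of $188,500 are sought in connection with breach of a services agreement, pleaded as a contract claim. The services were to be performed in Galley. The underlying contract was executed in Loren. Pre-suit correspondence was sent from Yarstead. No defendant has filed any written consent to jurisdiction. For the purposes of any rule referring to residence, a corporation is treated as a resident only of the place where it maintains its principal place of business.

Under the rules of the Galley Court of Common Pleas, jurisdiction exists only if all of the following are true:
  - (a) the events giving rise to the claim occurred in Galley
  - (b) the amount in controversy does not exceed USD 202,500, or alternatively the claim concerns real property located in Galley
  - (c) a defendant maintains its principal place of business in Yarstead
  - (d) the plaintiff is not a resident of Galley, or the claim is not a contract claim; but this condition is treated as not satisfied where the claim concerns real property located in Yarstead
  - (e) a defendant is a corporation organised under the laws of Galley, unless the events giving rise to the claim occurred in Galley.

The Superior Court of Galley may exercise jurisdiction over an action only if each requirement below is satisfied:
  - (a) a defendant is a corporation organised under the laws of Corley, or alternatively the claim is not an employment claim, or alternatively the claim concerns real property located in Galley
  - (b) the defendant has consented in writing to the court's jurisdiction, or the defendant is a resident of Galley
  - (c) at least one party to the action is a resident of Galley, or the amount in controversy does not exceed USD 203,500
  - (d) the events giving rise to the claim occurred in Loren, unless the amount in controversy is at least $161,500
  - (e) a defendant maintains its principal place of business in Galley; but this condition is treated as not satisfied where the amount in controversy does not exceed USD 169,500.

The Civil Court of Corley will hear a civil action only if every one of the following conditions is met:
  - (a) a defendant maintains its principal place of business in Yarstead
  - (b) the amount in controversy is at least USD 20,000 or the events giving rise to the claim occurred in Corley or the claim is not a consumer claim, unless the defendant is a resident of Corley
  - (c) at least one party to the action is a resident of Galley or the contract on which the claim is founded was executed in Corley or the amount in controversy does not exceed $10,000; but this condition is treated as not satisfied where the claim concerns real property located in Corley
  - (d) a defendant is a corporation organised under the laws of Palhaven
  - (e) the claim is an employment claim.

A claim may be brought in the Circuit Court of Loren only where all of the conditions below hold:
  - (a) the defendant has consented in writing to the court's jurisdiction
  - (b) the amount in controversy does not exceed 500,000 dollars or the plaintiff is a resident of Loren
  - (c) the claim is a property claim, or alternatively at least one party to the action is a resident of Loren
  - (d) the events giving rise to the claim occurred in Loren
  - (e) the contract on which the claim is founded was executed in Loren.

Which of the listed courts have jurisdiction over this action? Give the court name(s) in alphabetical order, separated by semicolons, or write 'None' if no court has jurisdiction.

The Galley Court of Common Pleas:
  (a) The operative events occurred in Galley. Condition met.
  (b) The amount in controversy is $188,500, within the USD 202,500 ceiling, which satisfies one of the alternatives. Met.
  (c) Vail Systems has its principal place of business in Yarstead. Satisfied.
  (d) The plaintiff resides in Corley, which is not Galley — that alternative is enough. And the carve-out is inapplicable — the claim does not concern real property. Met.
  (e) The corporate defendant(s) are organised in Corley, not Galley. But the operative events occurred in Galley, and the 'unless' clause therefore excuses the requirement. Condition met.
  → Every requirement is satisfied — jurisdiction.
The Superior Court of Galley:
  (a) Vail Systems is organised under the laws of Corley — that alternative is enough. Met.
  (b) No such written consent has been filed; the defendant resides in Yarstead, not Galley — no alternative holds. Not met.
  (c) The amount in controversy is $188,500, within the 203,500 dollars ceiling, so one alternative holds. Satisfied.
  (d) The operative events occurred in Galley, not Loren. However, the amount in controversy is 188,500 dollars, which meets the $161,500 floor, so the 'unless' proviso supplies this condition. Condition met.
  (e) The corporate defendant(s) have their principal place of business in Yarstead, not Galley. Not satisfied.
  → No jurisdiction.
The Civil Court of Corley:
  (a) Vail Systems has its principal place of business in Yarstead. Condition met.
  (b) The amount in controversy is USD 188,500, which meets the 20,000 dollars floor, which satisfies one of the alternatives. Satisfied.
  (c) No party resides in Galley; the contract was executed in Loren, not Corley; the amount in controversy is 188,500 dollars, above the 10,000 dollars ceiling — every alternative fails. Not met.
  (d) The corporate defendant(s) are organised in Corley, not Palhaven. Not met.
  (e) The claim is a contract claim, not an employment claim. Not met.
  → The court lacks jurisdiction.
The Circuit Court of Loren:
  (a) No such written consent has been filed. Fails.
  (b) The amount in controversy is USD 188,500, within the $500,000 ceiling, which satisfies one of the alternatives. Condition met.
  (c) The claim is a contract claim, not a property claim; no party resides in Loren — every alternative fails. Condition not met.
  (d) The operative events occurred in Galley, not Loren. Not satisfied.
  (e) The contract was executed in Loren. Met.
  → At least one condition fails; no jurisdiction.

the Galley Court of Common Pleas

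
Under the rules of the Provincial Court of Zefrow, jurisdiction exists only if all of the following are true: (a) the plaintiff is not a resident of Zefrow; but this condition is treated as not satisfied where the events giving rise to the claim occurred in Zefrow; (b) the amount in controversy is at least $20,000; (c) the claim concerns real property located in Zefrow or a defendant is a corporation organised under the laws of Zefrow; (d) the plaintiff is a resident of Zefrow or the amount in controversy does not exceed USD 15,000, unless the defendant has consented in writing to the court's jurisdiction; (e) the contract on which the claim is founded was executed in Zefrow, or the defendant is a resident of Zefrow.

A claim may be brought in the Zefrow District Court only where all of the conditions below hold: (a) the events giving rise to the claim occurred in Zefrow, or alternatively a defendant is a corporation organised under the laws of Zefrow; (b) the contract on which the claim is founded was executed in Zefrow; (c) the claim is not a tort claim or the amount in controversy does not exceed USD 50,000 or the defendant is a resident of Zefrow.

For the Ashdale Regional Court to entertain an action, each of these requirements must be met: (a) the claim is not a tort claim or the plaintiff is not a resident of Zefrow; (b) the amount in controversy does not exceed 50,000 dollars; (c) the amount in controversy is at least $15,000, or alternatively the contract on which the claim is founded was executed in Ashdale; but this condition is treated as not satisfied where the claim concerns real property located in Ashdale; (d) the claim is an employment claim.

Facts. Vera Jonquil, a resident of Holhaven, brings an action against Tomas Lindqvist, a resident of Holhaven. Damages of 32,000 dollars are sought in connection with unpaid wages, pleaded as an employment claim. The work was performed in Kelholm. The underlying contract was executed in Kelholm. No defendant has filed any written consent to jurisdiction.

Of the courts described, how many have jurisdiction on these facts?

1

The Provincial Court of Zefrow:
  (a) The plaintiff resides in Holhaven, which is not Zefrow. The carve-out does not apply: the operative events occurred in Kelholm, not Zefrow. Condition met.
  (b) The amount in controversy is 32,000 dollars, which meets the $20,000 floor. Satisfied.
  (c) The claim does not concern real property; no defendant is a corporation — no alternative holds. Condition not met.
  (d) The plaintiff resides in Holhaven, not Zefrow; the amount in controversy is USD 32,000, above the USD 15,000 ceiling — no alternative holds. And no such written consent has been filed, so the proviso does not save it. Fails.
  (e) The contract was executed in Kelholm, not Zefrow; the defendant resides in Holhaven, not Zefrow — every alternative fails. Condition not met.
  → No jurisdiction.
The Zefrow District Court:
  (a) The operative events occurred in Kelholm, not Zefrow; no defendant is a corporation — none of the alternatives is met. Condition not met.
  (b) The contract was executed in Kelholm, not Zefrow. Not met.
  (c) The claim is an employment claim, not a tort claim — that alternative is enough. Condition met.
  → No jurisdiction.
The Ashdale Regional Court:
  (a) The claim is an employment claim, not a tort claim, which satisfies one of the alternatives. Condition met.
  (b) The amount in controversy is USD 32,000, within the 50,000 dollars ceiling. Condition met.
  (c) The amount in controversy is 32,000 dollars, which meets the 15,000 dollars floor — that alternative is enough. The exception is not triggered, since the claim does not concern real property. Condition met.
  (d) The claim is an employment claim. Satisfied.
  → Every requirement is satisfied — jurisdiction.
Courts with jurisdiction: the Ashdale Regional Court — 1 in total.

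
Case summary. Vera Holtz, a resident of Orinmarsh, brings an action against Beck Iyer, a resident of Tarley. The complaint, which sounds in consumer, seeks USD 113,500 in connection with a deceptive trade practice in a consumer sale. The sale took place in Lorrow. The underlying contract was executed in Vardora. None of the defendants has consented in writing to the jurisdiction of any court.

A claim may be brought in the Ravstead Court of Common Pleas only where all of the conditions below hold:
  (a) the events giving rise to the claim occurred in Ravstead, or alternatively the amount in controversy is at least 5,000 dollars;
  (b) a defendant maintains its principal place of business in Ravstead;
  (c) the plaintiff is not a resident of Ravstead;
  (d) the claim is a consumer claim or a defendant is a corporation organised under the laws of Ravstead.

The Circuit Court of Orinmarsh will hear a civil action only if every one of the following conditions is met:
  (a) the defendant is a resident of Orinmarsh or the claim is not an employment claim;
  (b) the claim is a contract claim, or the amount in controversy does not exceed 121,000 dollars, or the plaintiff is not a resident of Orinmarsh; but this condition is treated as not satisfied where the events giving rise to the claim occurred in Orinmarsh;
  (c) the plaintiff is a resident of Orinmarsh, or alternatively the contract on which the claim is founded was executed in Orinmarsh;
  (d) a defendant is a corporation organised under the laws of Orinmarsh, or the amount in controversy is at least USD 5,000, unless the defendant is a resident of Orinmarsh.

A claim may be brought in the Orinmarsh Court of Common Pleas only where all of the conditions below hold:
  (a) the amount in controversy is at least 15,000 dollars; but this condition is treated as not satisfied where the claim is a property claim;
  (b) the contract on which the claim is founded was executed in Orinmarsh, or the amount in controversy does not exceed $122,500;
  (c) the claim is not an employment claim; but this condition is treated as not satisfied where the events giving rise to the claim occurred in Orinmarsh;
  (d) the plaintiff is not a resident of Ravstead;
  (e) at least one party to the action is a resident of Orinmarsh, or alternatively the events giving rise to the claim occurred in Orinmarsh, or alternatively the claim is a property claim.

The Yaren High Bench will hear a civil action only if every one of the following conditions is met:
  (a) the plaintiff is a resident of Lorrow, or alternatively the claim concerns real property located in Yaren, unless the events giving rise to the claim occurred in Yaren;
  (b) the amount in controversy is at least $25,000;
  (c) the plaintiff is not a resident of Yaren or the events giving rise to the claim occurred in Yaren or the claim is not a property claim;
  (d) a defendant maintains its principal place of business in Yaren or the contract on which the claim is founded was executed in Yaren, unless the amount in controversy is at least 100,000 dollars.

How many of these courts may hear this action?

2

The Ravstead Court of Common Pleas:
  (a) The amount in controversy is 113,500 dollars, which meets the USD 5,000 floor — that alternative is enough. Satisfied.
  (b) No defendant is a corporation. Not satisfied.
  (c) The plaintiff resides in Orinmarsh, which is not Ravstead. Satisfied.
  (d) The claim is a consumer claim, so this disjunct is met. Condition met.
  → Not every requirement is met — no jurisdiction.
The Circuit Court of Orinmarsh:
  (a) The claim is a consumer claim, not an employment claim, which satisfies one of the alternatives. Satisfied.
  (b) The amount in controversy is 113,500 dollars, within the USD 121,000 ceiling — that alternative is enough. And the carve-out is inapplicable — the operative events occurred in Lorrow, not Orinmarsh. Satisfied.
  (c) The plaintiff resides in Orinmarsh, which satisfies one of the alternatives. Condition met.
  (d) The amount in controversy is USD 113,500, which meets the 5,000 dollars floor — that alternative is enough. Condition met.
  → All conditions met; jurisdiction exists.
The Orinmarsh Court of Common Pleas:
  (a) The amount in controversy is USD 113,500, which meets the USD 15,000 floor. The carve-out does not apply: the claim is a consumer claim, not a property claim. Satisfied.
  (b) The amount in controversy is $113,500, within the USD 122,500 ceiling, so this disjunct is met. Condition met.
  (c) The claim is a consumer claim, not an employment claim. The carve-out does not apply: the operative events occurred in Lorrow, not Orinmarsh. Met.
  (d) The plaintiff resides in Orinmarsh, which is not Ravstead. Condition met.
  (e) Vera Holtz resides in Orinmarsh, so one alternative holds. Satisfied.
  → Every requirement is satisfied — jurisdiction.
The Yaren High Bench:
  (a) The plaintiff resides in Orinmarsh, not Lorrow; the claim does not concern real property — none of the alternatives is met. The proviso offers no rescue either, since the operative events occurred in Lorrow, not Yaren. Condition not met.
  (b) The amount in controversy is $113,500, which meets the $25,000 floor. Satisfied.
  (c) The plaintiff resides in Orinmarsh, which is not Yaren, which satisfies one of the alternatives. Satisfied.
  (d) No defendant is a corporation; the contract was executed in Vardora, not Yaren — none of the alternatives is met. However, the amount in controversy is $113,500, which meets the 100,000 dollars floor, so the 'unless' proviso supplies this condition. Condition met.
  → Not every requirement is met — no jurisdiction.
Courts with jurisdiction: the Circuit Court of Orinmarsh, the Orinmarsh Court of Common Pleas — 2 in total.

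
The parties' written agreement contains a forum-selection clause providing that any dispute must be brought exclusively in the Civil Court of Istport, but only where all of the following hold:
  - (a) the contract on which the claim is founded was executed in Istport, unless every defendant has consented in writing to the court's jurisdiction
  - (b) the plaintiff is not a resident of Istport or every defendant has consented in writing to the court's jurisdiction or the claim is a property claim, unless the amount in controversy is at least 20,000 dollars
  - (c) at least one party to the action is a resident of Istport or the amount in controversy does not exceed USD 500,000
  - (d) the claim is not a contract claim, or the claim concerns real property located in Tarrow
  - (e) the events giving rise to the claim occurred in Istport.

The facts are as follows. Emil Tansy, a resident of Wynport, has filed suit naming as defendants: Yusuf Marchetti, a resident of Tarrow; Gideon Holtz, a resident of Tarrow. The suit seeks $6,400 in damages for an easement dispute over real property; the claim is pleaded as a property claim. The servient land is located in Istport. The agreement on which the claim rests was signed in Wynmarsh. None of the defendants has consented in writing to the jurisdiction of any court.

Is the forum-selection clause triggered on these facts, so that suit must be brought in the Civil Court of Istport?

No

The Civil Court of Istport:
  (a) The contract was executed in Wynmarsh, not Istport. Nor does the 'unless' clause help: no such written consent has been filed. Not met.
  (b) The plaintiff resides in Wynport, which is not Istport, so this disjunct is met. Condition met.
  (c) The amount in controversy is 6,400 dollars, within the $500,000 ceiling — that alternative is enough. Met.
  (d) The claim is a property claim, not a contract claim, so one alternative holds. Condition met.
  (e) The operative events occurred in Istport. Condition met.
  → The clause does not apply.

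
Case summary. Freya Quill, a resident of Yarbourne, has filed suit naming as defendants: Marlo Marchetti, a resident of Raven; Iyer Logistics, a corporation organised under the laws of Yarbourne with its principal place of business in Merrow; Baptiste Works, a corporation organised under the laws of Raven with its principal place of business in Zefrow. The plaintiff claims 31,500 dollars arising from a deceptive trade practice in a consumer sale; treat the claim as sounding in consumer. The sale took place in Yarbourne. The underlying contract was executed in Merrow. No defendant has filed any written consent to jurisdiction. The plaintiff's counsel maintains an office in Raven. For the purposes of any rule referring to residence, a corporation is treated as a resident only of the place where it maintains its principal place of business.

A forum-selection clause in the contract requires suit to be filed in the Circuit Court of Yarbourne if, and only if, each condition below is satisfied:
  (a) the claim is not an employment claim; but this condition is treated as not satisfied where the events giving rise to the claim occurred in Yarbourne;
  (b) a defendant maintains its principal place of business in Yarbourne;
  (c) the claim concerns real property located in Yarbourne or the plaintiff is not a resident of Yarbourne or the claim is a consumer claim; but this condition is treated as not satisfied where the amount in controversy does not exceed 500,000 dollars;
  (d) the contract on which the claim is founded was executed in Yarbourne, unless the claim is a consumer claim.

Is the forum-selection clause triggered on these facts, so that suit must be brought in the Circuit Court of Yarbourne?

No

The Circuit Court of Yarbourne:
  (a) The claim is a consumer claim, not an employment claim. However, the operative events occurred in Yarbourne, which falls within the stated exception and so defeats the condition. Not satisfied.
  (b) The corporate defendant(s) have their principal place of business in Merrow, Zefrow, not Yarbourne. Condition not met.
  (c) The claim is a consumer claim, which satisfies one of the alternatives. However, the amount in controversy is 31,500 dollars, within the 500,000 dollars ceiling, which falls within the stated exception and so defeats the condition. Not satisfied.
  (d) The contract was executed in Merrow, not Yarbourne. However, the claim is a consumer claim, so the 'unless' proviso supplies this condition. Condition met.
  → Forum clause is not triggered.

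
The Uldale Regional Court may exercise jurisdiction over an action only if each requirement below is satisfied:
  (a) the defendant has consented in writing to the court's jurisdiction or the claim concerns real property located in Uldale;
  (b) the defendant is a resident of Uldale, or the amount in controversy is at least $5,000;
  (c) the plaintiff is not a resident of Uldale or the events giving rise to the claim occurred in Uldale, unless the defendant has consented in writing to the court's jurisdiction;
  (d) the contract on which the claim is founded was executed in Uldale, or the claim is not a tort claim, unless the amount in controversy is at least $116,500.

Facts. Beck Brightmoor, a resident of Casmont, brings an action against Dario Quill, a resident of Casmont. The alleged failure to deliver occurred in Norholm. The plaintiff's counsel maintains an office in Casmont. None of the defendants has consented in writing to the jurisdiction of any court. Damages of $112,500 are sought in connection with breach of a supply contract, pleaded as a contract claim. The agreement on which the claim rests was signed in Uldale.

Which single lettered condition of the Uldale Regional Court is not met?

(a)

The Uldale Regional Court:
  (a) No such written consent has been filed; the claim does not concern real property — no alternative holds. Condition not met.
  (b) The amount in controversy is USD 112,500, which meets the $5,000 floor, so one alternative holds. Condition met.
  (c) The plaintiff resides in Casmont, which is not Uldale — that alternative is enough. Met.
  (d) The contract was executed in Uldale — that alternative is enough. Met.
Only condition (a) fails.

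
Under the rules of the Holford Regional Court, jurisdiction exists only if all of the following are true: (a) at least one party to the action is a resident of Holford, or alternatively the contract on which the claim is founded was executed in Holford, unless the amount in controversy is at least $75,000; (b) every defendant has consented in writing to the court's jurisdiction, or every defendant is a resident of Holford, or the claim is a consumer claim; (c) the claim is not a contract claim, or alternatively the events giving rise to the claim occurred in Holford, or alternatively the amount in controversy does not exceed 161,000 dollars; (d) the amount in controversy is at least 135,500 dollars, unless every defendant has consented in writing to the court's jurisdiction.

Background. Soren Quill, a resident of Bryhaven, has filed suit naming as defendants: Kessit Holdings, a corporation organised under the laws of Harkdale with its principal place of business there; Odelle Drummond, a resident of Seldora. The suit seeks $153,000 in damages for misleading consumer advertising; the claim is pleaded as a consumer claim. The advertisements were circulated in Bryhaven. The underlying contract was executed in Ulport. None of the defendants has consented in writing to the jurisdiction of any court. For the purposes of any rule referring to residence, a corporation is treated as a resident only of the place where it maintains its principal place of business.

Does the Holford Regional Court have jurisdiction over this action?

Yes

The Holford Regional Court:
  (a) No party resides in Holford; the contract was executed in Ulport, not Holford — no alternative holds. But the amount in controversy is $153,000, which meets the 75,000 dollars floor, and the 'unless' clause therefore excuses the requirement. Condition met.
  (b) The claim is a consumer claim, so one alternative holds. Satisfied.
  (c) The claim is a consumer claim, not a contract claim, so this disjunct is met. Condition met.
  (d) The amount in controversy is $153,000, which meets the USD 135,500 floor. Condition met.
  → All conditions met; jurisdiction exists.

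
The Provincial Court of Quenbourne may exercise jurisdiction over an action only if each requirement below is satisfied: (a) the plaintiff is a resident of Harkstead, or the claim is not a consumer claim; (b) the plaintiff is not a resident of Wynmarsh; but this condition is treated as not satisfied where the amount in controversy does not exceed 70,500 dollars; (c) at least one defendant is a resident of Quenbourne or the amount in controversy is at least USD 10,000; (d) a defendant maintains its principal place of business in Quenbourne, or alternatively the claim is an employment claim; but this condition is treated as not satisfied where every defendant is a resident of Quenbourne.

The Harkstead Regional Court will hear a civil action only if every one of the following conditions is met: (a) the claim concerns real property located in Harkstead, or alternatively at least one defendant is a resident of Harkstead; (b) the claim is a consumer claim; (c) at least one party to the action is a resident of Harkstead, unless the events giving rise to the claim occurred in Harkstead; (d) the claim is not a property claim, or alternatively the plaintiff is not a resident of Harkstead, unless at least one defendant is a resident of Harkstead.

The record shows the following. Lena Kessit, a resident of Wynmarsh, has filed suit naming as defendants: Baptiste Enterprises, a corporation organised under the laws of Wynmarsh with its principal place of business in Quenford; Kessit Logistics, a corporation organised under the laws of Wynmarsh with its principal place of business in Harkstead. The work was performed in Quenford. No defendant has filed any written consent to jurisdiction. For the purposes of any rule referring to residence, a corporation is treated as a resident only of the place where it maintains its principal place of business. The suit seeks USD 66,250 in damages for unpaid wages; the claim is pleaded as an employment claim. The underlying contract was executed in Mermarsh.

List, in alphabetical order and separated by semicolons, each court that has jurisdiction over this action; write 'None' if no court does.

The Provincial Court of Quenbourne:
  (a) The claim is an employment claim, not a consumer claim — that alternative is enough. Met.
  (b) The plaintiff resides in Wynmarsh. Fails.
  (c) The amount in controversy is $66,250, which meets the USD 10,000 floor, which satisfies one of the alternatives. Condition met.
  (d) The claim is an employment claim, so one alternative holds. The exception is not triggered, since the defendants reside as follows — Baptiste Enterprises in Quenford, Kessit Logistics in Harkstead — not all in Quenbourne. Condition met.
  → No jurisdiction.
The Harkstead Regional Court:
  (a) Kessit Logistics resides in Harkstead, so this disjunct is met. Satisfied.
  (b) The claim is an employment claim, not a consumer claim. Not satisfied.
  (c) Kessit Logistics resides in Harkstead. Satisfied.
  (d) The claim is an employment claim, not a property claim — that alternative is enough. Condition met.
  → Not every requirement is met — no jurisdiction.

None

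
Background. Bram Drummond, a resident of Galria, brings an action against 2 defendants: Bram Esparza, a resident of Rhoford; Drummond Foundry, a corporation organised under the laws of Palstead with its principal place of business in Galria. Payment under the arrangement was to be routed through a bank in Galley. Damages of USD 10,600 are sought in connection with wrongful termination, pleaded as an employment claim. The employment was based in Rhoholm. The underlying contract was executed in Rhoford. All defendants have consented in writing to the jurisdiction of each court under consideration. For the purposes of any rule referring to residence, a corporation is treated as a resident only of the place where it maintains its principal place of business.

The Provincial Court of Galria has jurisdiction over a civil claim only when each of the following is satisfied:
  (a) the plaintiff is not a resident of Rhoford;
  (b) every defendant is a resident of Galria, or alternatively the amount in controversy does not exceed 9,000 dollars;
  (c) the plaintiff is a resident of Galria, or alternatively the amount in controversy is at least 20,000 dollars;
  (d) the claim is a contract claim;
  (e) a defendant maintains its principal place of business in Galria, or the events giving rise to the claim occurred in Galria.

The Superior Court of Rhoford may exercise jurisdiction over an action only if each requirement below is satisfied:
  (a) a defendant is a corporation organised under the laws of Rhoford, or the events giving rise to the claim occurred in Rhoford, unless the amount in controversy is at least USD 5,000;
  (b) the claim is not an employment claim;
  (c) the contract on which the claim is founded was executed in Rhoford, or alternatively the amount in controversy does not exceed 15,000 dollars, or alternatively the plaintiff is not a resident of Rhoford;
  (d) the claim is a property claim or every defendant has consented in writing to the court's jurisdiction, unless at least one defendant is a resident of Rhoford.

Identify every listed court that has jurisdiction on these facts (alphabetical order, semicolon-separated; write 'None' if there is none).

The Provincial Court of Galria:
  (a) The plaintiff resides in Galria, which is not Rhoford. Condition met.
  (b) The defendants reside as follows — Bram Esparza in Rhoford, Drummond Foundry in Galria — not all in Galria; the amount in controversy is USD 10,600, above the 9,000 dollars ceiling — every alternative fails. Fails.
  (c) The plaintiff resides in Galria, so one alternative holds. Satisfied.
  (d) The claim is an employment claim, not a contract claim. Not met.
  (e) Drummond Foundry has its principal place of business in Galria, which satisfies one of the alternatives. Met.
  → The court lacks jurisdiction.
The Superior Court of Rhoford:
  (a) The corporate defendant(s) are organised in Palstead, not Rhoford; the operative events occurred in Rhoholm, not Rhoford — no alternative holds. The proviso rescues it, though: the amount in controversy is 10,600 dollars, which meets the 5,000 dollars floor. Condition met.
  (b) The claim is an employment claim. Not satisfied.
  (c) The contract was executed in Rhoford — that alternative is enough. Satisfied.
  (d) Every defendant has filed written consent, which satisfies one of the alternatives. Met.
  → No jurisdiction.

None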